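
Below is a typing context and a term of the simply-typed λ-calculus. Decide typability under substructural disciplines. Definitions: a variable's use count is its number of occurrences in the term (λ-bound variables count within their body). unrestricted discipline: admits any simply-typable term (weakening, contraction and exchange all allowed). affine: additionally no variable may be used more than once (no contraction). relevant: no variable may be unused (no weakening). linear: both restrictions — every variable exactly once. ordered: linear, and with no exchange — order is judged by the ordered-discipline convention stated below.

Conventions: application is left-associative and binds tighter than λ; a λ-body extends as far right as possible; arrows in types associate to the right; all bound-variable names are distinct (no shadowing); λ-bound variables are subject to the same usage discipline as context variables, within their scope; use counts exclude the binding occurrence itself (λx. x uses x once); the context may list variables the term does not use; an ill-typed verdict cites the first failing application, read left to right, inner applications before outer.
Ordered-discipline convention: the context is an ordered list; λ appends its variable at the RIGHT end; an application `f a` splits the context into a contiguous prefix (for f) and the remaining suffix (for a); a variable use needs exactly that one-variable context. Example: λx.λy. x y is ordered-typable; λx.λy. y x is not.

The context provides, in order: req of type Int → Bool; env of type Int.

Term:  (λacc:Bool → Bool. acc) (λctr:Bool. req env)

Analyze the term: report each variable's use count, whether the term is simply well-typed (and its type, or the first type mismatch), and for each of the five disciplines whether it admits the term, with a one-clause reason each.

counts: req: 1×, env: 1×, acc [bound]: 1×, ctr [bound]: 0×
left-to-right use order: acc, req, env
typing: the term checks, with type Bool → Bool
ordered ✗ (ctr left unused)
linear ✗ (ctr left unused)
affine ✓ (none of req, env, acc, ctr used more than once)
relevant ✗ (ctr left unused)
unrestricted ✓ (type-checks (Bool → Bool) and nothing is barred)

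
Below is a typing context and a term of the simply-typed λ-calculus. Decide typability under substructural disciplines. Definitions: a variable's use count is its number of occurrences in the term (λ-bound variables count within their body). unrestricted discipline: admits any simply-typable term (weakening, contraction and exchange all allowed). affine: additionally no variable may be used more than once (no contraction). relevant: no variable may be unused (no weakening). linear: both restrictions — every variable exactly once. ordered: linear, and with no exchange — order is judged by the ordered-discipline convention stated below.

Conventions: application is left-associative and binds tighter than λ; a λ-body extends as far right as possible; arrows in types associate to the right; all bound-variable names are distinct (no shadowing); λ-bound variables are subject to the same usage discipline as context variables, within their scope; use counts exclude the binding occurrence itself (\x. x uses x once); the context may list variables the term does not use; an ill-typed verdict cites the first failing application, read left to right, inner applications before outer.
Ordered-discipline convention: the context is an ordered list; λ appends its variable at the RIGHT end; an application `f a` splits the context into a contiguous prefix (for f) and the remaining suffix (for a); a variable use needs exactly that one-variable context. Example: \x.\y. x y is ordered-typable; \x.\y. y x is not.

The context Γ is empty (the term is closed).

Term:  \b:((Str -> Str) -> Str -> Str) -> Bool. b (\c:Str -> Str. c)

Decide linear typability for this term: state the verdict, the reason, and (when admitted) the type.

yes — single use per variable (b, c); term : (((Str -> Str) -> Str -> Str) -> Bool) -> Bool
usage: b (bound): 1, c (bound): 1
uses in reading order: b, c
typing: well-typed — term : (((Str -> Str) -> Str -> Str) -> Bool) -> Bool
per-discipline verdicts: ordered ✓ | linear ✓ | affine ✓ | relevant ✓ | unrestricted ✓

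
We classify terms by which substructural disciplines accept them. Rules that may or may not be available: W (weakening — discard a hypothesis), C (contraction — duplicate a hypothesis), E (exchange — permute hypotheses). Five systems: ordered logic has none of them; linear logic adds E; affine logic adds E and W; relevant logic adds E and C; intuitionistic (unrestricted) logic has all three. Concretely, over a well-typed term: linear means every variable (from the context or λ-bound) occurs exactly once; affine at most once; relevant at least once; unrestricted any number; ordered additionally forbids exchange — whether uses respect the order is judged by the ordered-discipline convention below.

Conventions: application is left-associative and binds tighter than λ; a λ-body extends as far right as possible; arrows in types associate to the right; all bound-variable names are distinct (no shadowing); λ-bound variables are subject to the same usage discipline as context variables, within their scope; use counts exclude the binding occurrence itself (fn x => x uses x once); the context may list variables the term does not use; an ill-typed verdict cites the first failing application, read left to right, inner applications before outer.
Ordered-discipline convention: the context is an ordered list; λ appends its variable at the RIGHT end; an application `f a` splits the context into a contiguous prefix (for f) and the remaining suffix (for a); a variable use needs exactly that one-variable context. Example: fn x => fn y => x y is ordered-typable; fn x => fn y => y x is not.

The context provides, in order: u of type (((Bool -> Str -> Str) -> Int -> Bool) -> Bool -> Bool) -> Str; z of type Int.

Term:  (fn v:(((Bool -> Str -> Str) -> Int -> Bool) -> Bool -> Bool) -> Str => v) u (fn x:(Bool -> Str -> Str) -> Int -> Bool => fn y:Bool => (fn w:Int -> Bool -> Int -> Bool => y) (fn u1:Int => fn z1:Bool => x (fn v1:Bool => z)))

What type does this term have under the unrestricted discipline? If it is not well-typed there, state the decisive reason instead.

not well-typed under unrestricted — fails simple typing
use counts: u ×1; z ×1; v (λ-bound) ×1; x (λ-bound) ×1; y (λ-bound) ×1; w (λ-bound) ×0; u1 (λ-bound) ×0; z1 (λ-bound) ×0; v1 (λ-bound) ×0
use order (left to right): v, u, y, x, z
typing: ill-typed: an application expects Bool -> Str -> Str but receives Bool -> Int
per-discipline verdicts: ordered ✗, linear ✗, affine ✗, relevant ✗, unrestricted ✗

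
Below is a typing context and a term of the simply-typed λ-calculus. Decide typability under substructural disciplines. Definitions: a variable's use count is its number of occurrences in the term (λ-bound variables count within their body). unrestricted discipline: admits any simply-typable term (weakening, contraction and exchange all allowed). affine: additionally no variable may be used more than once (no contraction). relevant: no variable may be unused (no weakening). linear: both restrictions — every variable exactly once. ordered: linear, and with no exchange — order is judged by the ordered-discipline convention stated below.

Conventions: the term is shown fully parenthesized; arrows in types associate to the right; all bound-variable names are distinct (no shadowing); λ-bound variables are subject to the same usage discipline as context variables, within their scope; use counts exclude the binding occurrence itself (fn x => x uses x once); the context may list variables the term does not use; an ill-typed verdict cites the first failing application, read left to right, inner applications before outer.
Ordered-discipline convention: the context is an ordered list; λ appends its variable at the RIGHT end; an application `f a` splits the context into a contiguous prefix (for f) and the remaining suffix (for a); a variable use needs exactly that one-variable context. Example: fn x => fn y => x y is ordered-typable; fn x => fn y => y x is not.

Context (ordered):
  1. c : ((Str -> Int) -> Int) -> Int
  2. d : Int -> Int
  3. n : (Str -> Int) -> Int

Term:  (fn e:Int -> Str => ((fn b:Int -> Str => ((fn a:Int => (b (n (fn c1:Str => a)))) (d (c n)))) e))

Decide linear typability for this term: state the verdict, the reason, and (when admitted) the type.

no — uses contraction: n ×2; c1 never used (weakening)
variable uses: c ×1, d ×1, n ×2, e (bound) ×1, b (bound) ×1, a (bound) ×1, c1 (bound) ×0
left-to-right use order: b, n, a, d, c, n, e
typing: the term checks, with type (Int -> Str) -> Str
across the five disciplines: ordered ✗; linear ✗; affine ✗; relevant ✗; unrestricted ✓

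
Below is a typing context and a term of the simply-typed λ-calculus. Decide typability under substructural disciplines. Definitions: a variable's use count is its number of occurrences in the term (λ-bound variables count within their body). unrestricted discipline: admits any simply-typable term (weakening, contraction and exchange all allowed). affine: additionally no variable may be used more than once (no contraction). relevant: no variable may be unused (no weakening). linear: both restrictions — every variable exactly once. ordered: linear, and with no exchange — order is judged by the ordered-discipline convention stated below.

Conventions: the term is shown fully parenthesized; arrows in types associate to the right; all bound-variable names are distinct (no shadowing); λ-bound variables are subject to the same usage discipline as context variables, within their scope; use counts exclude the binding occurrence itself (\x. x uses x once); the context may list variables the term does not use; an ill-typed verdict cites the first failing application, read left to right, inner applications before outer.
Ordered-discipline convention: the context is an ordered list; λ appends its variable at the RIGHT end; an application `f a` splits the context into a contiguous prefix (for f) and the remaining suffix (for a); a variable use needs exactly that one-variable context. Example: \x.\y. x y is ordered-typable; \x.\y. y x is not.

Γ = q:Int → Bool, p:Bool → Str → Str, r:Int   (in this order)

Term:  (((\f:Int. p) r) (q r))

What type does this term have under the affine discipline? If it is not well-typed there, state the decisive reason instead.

not well-typed under affine — repeated use of r ×2
counts: q: 1×; p: 1×; r: 2×; f [bound]: 0×
left-to-right use order: p, r, q, r
typing: the term checks, with type Str → Str
across the five disciplines: ordered ✗; linear ✗; affine ✗; relevant ✗; unrestricted ✓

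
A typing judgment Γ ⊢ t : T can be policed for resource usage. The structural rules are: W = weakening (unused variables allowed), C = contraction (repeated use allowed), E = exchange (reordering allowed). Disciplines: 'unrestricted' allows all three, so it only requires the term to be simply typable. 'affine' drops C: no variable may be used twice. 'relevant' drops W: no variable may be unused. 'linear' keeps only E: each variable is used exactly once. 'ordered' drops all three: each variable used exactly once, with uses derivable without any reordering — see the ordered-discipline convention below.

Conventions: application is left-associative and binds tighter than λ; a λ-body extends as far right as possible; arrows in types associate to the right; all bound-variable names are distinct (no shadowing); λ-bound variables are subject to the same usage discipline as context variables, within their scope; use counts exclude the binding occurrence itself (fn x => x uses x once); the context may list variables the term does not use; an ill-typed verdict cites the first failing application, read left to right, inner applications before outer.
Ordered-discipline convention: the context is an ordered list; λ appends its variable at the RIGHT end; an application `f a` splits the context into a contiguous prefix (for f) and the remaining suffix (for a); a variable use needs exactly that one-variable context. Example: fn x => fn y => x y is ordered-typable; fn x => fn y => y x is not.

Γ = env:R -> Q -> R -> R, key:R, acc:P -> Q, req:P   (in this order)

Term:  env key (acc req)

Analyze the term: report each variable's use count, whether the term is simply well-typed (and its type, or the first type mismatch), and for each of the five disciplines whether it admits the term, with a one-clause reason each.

use counts: env=1; key=1; acc=1; req=1
left-to-right use order: env, key, acc, req
typing: the term checks, with type R -> R
ordered ✓ (env, key, acc, req: once each, no exchange needed)
linear ✓ (each of env, key, acc, req used exactly once)
affine ✓ (no duplicate uses among env, key, acc, req)
relevant ✓ (env, key, acc, req: all used, weakening unneeded)
unrestricted ✓ (well-typed at R -> R; no restrictions here)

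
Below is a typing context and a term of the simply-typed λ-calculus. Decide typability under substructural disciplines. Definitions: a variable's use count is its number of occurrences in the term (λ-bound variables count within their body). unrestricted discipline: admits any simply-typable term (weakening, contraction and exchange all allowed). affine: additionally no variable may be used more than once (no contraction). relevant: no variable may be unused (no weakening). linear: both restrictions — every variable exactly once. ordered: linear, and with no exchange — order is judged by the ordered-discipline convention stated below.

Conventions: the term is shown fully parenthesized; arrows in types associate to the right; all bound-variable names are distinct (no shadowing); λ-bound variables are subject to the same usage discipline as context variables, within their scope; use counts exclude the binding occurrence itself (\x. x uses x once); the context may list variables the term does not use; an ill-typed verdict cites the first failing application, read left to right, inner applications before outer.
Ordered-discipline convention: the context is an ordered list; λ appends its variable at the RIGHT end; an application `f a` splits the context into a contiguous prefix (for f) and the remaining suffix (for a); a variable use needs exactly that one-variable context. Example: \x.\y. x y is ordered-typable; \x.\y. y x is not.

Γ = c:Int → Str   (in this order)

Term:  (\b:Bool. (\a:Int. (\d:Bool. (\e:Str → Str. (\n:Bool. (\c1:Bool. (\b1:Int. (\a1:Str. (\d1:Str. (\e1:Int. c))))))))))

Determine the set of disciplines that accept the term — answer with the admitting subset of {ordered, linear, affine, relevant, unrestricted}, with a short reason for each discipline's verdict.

admitting disciplines: affine, unrestricted
variable uses: c: 1×, b [bound]: 0×, a [bound]: 0×, d [bound]: 0×, e [bound]: 0×, n [bound]: 0×, c1 [bound]: 0×, b1 [bound]: 0×, a1 [bound]: 0×, d1 [bound]: 0×, e1 [bound]: 0×
use order (left to right): c
typing: well-typed at Bool → Int → Bool → (Str → Str) → Bool → Bool → Int → Str → Str → Int → Int → Str
ordered ✗ (b, a, d, e, n, c1, b1, a1, d1, e1 never used (weakening))
linear ✗ (b, a, d, e, n, c1, b1, a1, d1, e1 never used (weakening))
affine ✓ (no duplicate uses among c, b, a, d, e, n, c1, b1, a1, d1, e1)
relevant ✗ (b, a, d, e, n, c1, b1, a1, d1, e1 never used (weakening))
unrestricted ✓ (simply typable at Bool → Int → Bool → (Str → Str) → Bool → Bool → Int → Str → Str → Int → Int → Str; W, C, E all held)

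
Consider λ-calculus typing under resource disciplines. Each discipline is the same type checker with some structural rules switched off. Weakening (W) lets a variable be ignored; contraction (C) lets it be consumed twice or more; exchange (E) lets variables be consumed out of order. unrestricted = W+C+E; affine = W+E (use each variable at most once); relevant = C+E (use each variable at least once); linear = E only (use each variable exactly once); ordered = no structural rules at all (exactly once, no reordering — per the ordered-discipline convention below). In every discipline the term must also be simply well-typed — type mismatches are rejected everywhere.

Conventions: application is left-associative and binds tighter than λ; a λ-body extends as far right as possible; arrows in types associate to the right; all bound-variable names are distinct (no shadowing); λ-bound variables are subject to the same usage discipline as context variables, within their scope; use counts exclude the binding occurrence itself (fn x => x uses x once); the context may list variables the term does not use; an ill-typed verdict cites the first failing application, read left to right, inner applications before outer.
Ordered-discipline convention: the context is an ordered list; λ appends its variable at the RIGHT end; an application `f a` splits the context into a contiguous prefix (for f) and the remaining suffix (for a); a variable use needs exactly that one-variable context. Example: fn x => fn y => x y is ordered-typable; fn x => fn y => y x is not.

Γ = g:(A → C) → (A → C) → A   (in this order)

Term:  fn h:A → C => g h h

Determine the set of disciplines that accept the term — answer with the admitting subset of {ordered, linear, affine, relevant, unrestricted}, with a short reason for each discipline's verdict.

admitted in: relevant, unrestricted
use counts: g: 1, h (λ-bound): 2
order of uses: g, h, h
typing: ✓ — (A → C) → A
ordered ✗ (needs contraction — h ×2)
linear ✗ (needs contraction — h ×2)
affine ✗ (needs contraction — h ×2)
relevant ✓ (at least one use each (g, h))
unrestricted ✓ (typability at (A → C) → A is all that's needed)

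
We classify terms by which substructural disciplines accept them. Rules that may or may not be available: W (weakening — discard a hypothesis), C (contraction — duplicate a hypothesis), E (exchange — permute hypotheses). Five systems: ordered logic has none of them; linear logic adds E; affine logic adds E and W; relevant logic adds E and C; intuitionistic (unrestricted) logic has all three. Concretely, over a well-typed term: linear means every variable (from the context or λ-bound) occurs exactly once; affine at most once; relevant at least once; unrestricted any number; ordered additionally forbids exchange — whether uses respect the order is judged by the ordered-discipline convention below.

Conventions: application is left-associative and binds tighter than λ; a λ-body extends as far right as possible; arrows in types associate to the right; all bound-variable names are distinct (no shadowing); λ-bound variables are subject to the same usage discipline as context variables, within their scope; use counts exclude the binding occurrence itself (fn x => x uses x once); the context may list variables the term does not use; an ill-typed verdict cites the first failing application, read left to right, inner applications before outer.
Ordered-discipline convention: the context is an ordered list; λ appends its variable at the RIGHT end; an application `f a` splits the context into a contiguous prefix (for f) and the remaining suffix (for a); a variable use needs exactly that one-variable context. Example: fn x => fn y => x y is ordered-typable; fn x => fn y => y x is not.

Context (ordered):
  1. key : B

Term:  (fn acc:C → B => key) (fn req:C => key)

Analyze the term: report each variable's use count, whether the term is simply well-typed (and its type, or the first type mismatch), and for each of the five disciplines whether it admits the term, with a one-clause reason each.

counts: key=2, acc (bound)=0, req (bound)=0
order of uses: key, key
typing: the term checks, with type B
ordered ✗ (uses contraction: key ×2; acc, req never used (weakening))
linear ✗ (uses contraction: key ×2; acc, req never used (weakening))
affine ✗ (uses contraction: key ×2)
relevant ✗ (acc, req never used (weakening))
unrestricted ✓ (typability at B is all that's needed)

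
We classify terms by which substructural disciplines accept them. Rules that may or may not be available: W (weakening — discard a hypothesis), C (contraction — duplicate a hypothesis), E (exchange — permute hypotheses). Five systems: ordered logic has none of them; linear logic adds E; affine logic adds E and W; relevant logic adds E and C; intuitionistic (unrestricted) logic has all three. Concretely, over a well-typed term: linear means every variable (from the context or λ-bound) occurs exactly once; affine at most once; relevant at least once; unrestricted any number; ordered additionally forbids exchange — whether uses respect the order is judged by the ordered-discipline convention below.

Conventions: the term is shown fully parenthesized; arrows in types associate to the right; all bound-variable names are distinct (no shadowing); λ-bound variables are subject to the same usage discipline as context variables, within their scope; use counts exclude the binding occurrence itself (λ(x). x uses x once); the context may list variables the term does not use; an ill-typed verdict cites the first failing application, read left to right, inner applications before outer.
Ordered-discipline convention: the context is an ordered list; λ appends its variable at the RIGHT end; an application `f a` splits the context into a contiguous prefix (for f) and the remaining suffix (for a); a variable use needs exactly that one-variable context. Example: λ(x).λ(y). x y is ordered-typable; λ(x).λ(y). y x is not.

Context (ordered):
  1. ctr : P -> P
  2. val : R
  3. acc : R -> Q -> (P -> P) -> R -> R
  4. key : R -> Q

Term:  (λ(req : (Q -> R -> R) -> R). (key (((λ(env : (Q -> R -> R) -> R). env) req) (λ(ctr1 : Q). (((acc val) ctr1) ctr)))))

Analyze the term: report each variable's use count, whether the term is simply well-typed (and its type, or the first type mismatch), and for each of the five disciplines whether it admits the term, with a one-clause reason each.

variable uses: ctr: 1, val: 1, acc: 1, key: 1, req [bound]: 1, env [bound]: 1, ctr1 [bound]: 1
uses in reading order: key, env, req, acc, val, ctr1, ctr
typing: ✓ — ((Q -> R -> R) -> R) -> Q
ordered ✗ (needs exchange: uses follow key, env, req, acc, val, ctr1, ctr)
linear ✓ (each of ctr, val, acc, key, req, env, ctr1 used exactly once)
affine ✓ (none of ctr, val, acc, key, req, env, ctr1 used more than once)
relevant ✓ (ctr, val, acc, key, req, env, ctr1: all used, weakening unneeded)
unrestricted ✓ (well-typed at ((Q -> R -> R) -> R) -> Q; no restrictions here)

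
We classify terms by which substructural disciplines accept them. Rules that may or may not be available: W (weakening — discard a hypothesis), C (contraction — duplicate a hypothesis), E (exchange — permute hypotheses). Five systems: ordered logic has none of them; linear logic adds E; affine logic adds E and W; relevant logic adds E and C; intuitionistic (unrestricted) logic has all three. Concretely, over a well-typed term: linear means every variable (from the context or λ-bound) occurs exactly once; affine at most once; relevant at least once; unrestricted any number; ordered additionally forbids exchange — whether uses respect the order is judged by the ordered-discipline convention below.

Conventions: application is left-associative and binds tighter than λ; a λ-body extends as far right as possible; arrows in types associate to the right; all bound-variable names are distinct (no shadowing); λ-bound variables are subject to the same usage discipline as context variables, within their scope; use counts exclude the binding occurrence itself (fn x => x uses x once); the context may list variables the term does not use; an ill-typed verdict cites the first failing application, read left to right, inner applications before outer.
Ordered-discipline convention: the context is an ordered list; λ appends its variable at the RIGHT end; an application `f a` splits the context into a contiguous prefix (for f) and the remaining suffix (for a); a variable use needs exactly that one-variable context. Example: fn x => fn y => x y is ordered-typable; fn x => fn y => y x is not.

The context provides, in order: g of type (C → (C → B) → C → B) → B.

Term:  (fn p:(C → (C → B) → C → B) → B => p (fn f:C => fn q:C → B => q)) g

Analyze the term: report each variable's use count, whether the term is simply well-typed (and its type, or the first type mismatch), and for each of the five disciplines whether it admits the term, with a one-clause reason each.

counts: g=1, p (bound)=1, f (bound)=0, q (bound)=1
use order (left to right): p, q, g
typing: ✓ — B
ordered: ✗, f never used (weakening)
linear: ✗, f never used (weakening)
affine: ✓, none of g, p, f, q used more than once
relevant: ✗, f never used (weakening)
unrestricted: ✓, well-typed at B; no restrictions here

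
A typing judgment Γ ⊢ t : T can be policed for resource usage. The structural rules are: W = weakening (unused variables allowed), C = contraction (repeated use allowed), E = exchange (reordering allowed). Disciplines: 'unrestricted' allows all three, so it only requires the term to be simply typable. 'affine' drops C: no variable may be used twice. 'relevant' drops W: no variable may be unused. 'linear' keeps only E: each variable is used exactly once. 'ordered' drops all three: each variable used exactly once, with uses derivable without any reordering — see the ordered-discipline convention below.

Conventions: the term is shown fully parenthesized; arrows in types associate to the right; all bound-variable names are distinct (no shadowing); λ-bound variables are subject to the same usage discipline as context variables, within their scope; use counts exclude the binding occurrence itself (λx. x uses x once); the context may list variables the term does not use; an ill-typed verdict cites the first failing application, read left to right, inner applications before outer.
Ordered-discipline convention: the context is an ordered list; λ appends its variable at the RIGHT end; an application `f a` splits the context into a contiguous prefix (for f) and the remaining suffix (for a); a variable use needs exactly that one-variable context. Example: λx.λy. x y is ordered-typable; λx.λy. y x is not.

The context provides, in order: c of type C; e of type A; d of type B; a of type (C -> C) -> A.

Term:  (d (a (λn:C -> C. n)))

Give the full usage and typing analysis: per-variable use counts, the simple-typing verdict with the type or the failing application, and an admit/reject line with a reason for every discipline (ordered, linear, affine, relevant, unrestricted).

counts: c=0; e=0; d=1; a=1; n (λ-bound)=1
uses in reading order: d, a, n
typing: ill-typed: an application expects C -> C but receives (C -> C) -> C -> C
ordered ✗ (the type mismatch rejects it)
linear ✗ (not simply typable)
affine ✗ (fails simple typing)
relevant ✗ (a type mismatch blocks all five)
unrestricted ✗ (the type mismatch rejects it)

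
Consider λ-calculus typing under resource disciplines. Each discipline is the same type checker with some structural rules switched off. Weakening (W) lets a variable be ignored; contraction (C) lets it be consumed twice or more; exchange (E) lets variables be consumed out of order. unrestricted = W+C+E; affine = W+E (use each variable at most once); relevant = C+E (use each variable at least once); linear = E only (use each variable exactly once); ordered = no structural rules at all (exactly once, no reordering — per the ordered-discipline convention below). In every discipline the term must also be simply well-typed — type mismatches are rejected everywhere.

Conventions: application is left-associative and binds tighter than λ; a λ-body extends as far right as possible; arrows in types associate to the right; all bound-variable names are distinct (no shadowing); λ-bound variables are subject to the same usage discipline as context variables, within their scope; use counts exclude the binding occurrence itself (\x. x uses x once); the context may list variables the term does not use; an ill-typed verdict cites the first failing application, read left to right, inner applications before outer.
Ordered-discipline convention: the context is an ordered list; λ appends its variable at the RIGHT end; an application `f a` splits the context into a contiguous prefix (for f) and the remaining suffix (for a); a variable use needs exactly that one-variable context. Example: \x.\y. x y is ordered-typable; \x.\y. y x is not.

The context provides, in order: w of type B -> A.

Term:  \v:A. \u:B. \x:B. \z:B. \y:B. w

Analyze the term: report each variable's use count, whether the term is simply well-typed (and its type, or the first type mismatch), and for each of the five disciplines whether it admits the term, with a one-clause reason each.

use counts: w=1; v (λ-bound)=0; u (λ-bound)=0; x (λ-bound)=0; z (λ-bound)=0; y (λ-bound)=0
uses in reading order: w
typing: well-typed at A -> B -> B -> B -> B -> B -> A
ordered: ✗, unused: v, u, x, z, y — weakening required
linear: ✗, unused: v, u, x, z, y — weakening required
affine: ✓, none of w, v, u, x, z, y used more than once
relevant: ✗, unused: v, u, x, z, y — weakening required
unrestricted: ✓, typability at A -> B -> B -> B -> B -> B -> A is all that's needed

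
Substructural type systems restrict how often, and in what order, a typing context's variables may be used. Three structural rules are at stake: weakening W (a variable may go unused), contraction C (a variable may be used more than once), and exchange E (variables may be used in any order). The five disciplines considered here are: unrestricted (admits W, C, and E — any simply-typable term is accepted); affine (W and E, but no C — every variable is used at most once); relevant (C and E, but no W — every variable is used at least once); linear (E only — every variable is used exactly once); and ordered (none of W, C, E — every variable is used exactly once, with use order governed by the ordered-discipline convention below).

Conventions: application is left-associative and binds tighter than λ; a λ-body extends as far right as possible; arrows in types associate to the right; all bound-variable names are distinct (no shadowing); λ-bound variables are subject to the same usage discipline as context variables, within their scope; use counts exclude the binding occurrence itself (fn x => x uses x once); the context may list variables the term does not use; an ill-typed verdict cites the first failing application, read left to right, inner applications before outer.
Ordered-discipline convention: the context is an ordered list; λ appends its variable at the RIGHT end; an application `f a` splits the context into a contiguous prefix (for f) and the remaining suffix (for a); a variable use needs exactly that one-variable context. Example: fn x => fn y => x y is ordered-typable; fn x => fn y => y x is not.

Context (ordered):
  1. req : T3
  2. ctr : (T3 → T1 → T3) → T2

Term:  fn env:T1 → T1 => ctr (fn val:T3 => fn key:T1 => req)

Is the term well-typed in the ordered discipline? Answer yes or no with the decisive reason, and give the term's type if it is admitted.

no — needs weakening: env, val, key unused
counts: req: 1; ctr: 1; env (λ-bound): 0; val (λ-bound): 0; key (λ-bound): 0
use order (left to right): ctr, req
typing: well-typed at (T1 → T1) → T2
all disciplines: ordered ✗; linear ✗; affine ✓; relevant ✗; unrestricted ✓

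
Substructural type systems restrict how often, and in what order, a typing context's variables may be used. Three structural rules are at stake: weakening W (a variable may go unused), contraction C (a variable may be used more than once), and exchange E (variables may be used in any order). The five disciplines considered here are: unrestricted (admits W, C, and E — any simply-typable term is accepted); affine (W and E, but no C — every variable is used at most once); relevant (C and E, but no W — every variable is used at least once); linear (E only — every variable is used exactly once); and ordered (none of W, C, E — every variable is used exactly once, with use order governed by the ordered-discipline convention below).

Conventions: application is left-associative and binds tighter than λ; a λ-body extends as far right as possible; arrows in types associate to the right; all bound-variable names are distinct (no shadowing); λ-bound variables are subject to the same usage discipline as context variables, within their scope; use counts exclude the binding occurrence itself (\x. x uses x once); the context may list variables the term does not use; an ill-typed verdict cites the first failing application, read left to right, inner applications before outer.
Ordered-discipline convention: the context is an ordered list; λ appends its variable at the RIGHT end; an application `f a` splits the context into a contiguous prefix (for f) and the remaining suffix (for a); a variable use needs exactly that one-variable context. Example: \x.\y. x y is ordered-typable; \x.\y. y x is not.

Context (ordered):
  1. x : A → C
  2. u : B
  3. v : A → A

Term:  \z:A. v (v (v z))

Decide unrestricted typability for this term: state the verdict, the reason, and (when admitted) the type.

yes — typability at A → A is all that's needed; term : A → A
usage: x: 0×, u: 0×, v: 3×, z (λ-bound): 1×
left-to-right use order: v, v, v, z
typing: the term checks, with type A → A
all disciplines: ordered ✗; linear ✗; affine ✗; relevant ✗; unrestricted ✓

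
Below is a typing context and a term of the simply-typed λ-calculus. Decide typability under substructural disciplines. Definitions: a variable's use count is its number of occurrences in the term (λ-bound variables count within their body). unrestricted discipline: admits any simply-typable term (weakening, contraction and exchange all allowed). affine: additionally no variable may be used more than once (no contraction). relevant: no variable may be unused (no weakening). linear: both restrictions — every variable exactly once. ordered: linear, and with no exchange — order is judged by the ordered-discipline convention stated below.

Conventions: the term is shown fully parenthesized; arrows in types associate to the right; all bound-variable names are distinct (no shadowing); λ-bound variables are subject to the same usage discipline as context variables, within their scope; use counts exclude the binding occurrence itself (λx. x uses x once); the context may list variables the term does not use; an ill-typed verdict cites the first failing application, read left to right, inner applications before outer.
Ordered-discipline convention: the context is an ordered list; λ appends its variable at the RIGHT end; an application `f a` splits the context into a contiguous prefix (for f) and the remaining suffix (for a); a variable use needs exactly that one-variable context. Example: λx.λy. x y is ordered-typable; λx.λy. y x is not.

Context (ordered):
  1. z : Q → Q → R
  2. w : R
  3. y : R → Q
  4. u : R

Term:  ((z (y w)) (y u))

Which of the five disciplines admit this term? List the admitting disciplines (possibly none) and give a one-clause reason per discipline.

admitted in: relevant, unrestricted
usage: z ×1; w ×1; y ×2; u ×1
order of uses: z, y, w, y, u
typing: well-typed at R
ordered ✗ (needs contraction — y ×2)
linear ✗ (needs contraction — y ×2)
affine ✗ (needs contraction — y ×2)
relevant ✓ (at least one use each (z, w, y, u))
unrestricted ✓ (type-checks (R) and nothing is barred)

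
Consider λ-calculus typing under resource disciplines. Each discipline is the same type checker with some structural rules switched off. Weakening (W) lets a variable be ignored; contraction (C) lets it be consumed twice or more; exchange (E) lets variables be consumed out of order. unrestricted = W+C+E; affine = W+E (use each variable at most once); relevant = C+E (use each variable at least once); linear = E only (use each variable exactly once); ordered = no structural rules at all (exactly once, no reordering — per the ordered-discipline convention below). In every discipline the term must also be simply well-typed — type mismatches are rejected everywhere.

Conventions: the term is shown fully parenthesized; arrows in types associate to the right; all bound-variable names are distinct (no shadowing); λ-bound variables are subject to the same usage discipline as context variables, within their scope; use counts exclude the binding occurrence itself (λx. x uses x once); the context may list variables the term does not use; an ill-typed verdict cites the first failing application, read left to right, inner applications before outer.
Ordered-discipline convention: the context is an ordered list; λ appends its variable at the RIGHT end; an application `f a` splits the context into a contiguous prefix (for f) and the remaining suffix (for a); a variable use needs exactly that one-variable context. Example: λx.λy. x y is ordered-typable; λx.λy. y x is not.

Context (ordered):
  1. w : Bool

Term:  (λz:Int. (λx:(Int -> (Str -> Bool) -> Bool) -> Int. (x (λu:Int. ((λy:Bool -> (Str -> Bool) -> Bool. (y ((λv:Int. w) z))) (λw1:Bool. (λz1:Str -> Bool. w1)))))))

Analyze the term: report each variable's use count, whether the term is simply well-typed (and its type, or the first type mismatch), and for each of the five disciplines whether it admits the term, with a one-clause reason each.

use counts: w: 1, z (λ-bound): 1, x (λ-bound): 1, u (λ-bound): 0, y (λ-bound): 1, v (λ-bound): 0, w1 (λ-bound): 1, z1 (λ-bound): 0
left-to-right use order: x, y, w, z, w1
typing: the term checks, with type Int -> ((Int -> (Str -> Bool) -> Bool) -> Int) -> Int
ordered ✗ (unused: u, v, z1 — weakening required)
linear ✗ (unused: u, v, z1 — weakening required)
affine ✓ (w, z, x, u, y, v, w1, z1: no repeats, contraction unneeded)
relevant ✗ (unused: u, v, z1 — weakening required)
unrestricted ✓ (simply typable at Int -> ((Int -> (Str -> Bool) -> Bool) -> Int) -> Int; W, C, E all held)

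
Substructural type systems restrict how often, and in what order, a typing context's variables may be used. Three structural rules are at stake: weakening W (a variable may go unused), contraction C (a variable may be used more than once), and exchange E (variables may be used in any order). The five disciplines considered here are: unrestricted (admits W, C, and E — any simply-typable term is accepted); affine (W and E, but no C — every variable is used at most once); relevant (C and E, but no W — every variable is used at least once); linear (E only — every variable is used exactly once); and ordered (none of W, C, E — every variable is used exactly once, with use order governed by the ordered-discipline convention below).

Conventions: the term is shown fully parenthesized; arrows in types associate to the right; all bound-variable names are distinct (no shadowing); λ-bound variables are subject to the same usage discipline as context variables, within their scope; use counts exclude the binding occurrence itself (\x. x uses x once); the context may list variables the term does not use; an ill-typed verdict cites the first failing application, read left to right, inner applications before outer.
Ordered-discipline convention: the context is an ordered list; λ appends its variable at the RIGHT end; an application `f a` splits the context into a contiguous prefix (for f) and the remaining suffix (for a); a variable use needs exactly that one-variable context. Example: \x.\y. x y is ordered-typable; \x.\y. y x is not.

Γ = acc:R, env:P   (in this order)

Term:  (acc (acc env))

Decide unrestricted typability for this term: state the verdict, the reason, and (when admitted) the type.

no — fails simple typing
counts: acc: 2×; env: 1×
uses in reading order: acc, acc, env
typing: ill-typed: non-function type R applied to an argument
per-discipline verdicts: ordered ✗; linear ✗; affine ✗; relevant ✗; unrestricted ✗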